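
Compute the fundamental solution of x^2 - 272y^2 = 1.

(x, y) = (33, 2)

First expand sqrt(272) as a continued fraction. With x_i = (sqrt(272) + m_i)/d_i and (m_0, d_0) = (0, 1): a_0 = floor(sqrt(272)) = 16, since 16^2 = 256 <= 272 < 289 = 17^2.
Iterate m_{i+1} = d_i*a_i - m_i, d_{i+1} = (272 - m_{i+1}^2)/d_i, a_{i+1} = floor((a_0 + m_{i+1})/d_{i+1}):
  m_1 = 1*16 - 0 = 16, d_1 = (272 - 16^2)/1 = 16/1 = 16, a_1 = floor((16 + 16)/16) = 2.
  m_2 = 16*2 - 16 = 16, d_2 = (272 - 16^2)/16 = 16/16 = 1, a_2 = floor((16 + 16)/1) = 32.
  m_3 = 1*32 - 16 = 16, d_3 = (272 - 16^2)/1 = 16/1 = 16: (m_3, d_3) = (m_1, d_1) = (16, 16), so from here the quotients repeat a_1, a_2; the period length is 2.
So sqrt(272) = [16; (2, 32)] with period length k = 2.
k is even, so the fundamental solution of x^2 - 272y^2 = 1 is (p_{k-1}, q_{k-1}) = (p_1, q_1); compute convergents through index 1.
Convergents (p_i = a_i*p_{i-1} + p_{i-2}, q_i = a_i*q_{i-1} + q_{i-2} with p_{-2}=0, p_{-1}=1, q_{-2}=1, q_{-1}=0):
  i=0: a_0=16, p_0 = 16*1 + 0 = 16, q_0 = 16*0 + 1 = 1.
  i=1: a_1=2, p_1 = 2*16 + 1 = 33, q_1 = 2*1 + 0 = 2.
Check: 33^2 - 272*2^2 = 1089 - 1088 = 1, so (x, y) = (33, 2) solves the equation, and by the theorem it is the least positive solution.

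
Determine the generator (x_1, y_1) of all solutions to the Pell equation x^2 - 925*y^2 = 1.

(x, y) = (1555849, 51156)

First expand sqrt(925) as a continued fraction. With x_i = (sqrt(925) + m_i)/d_i and (m_0, d_0) = (0, 1): a_0 = floor(sqrt(925)) = 30, since 30^2 = 900 <= 925 < 961 = 31^2.
Iterate m_{i+1} = d_i*a_i - m_i, d_{i+1} = (925 - m_{i+1}^2)/d_i, a_{i+1} = floor((a_0 + m_{i+1})/d_{i+1}):
  m_1 = 1*30 - 0 = 30, d_1 = (925 - 30^2)/1 = 25/1 = 25, a_1 = floor((30 + 30)/25) = 2.
  m_2 = 25*2 - 30 = 20, d_2 = (925 - 20^2)/25 = 525/25 = 21, a_2 = floor((30 + 20)/21) = 2.
  m_3 = 21*2 - 20 = 22, d_3 = (925 - 22^2)/21 = 441/21 = 21, a_3 = floor((30 + 22)/21) = 2.
  m_4 = 21*2 - 22 = 20, d_4 = (925 - 20^2)/21 = 525/21 = 25, a_4 = floor((30 + 20)/25) = 2.
  m_5 = 25*2 - 20 = 30, d_5 = (925 - 30^2)/25 = 25/25 = 1, a_5 = floor((30 + 30)/1) = 60.
  m_6 = 1*60 - 30 = 30, d_6 = (925 - 30^2)/1 = 25/1 = 25: (m_6, d_6) = (m_1, d_1) = (30, 25), so from here the quotients repeat a_1, ..., a_5; the period length is 5.
So sqrt(925) = [30; (2, 2, 2, 2, 60)] with period length k = 5.
k is odd, so (p_{k-1}, q_{k-1}) only solves x^2 - 925y^2 = -1 and the fundamental solution of x^2 - 925y^2 = 1 is (p_{2k-1}, q_{2k-1}) = (p_9, q_9); compute convergents through index 9, running through the period twice.
Convergents (p_i = a_i*p_{i-1} + p_{i-2}, q_i = a_i*q_{i-1} + q_{i-2} with p_{-2}=0, p_{-1}=1, q_{-2}=1, q_{-1}=0):
  i=0: a_0=30, p_0 = 30*1 + 0 = 30, q_0 = 30*0 + 1 = 1.
  i=1: a_1=2, p_1 = 2*30 + 1 = 61, q_1 = 2*1 + 0 = 2.
  i=2: a_2=2, p_2 = 2*61 + 30 = 152, q_2 = 2*2 + 1 = 5.
  i=3: a_3=2, p_3 = 2*152 + 61 = 365, q_3 = 2*5 + 2 = 12.
  i=4: a_4=2, p_4 = 2*365 + 152 = 882, q_4 = 2*12 + 5 = 29.
  i=5: a_5=60, p_5 = 60*882 + 365 = 53285, q_5 = 60*29 + 12 = 1752.
  i=6: a_6=2, p_6 = 2*53285 + 882 = 107452, q_6 = 2*1752 + 29 = 3533.
  i=7: a_7=2, p_7 = 2*107452 + 53285 = 268189, q_7 = 2*3533 + 1752 = 8818.
  i=8: a_8=2, p_8 = 2*268189 + 107452 = 643830, q_8 = 2*8818 + 3533 = 21169.
  i=9: a_9=2, p_9 = 2*643830 + 268189 = 1555849, q_9 = 2*21169 + 8818 = 51156.
Indeed p_4^2 - 925*q_4^2 = 777924 - 777925 = -1, not +1.
Check: 1555849^2 - 925*51156^2 = 2420666110801 - 2420666110800 = 1, so (x, y) = (1555849, 51156) solves the equation, and by the theorem it is the least positive solution.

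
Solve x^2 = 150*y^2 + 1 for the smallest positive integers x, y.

(x, y) = (49, 4)

First expand sqrt(150) as a continued fraction. With x_i = (sqrt(150) + m_i)/d_i and (m_0, d_0) = (0, 1): a_0 = floor(sqrt(150)) = 12, since 12^2 = 144 <= 150 < 169 = 13^2.
Iterate m_{i+1} = d_i*a_i - m_i, d_{i+1} = (150 - m_{i+1}^2)/d_i, a_{i+1} = floor((a_0 + m_{i+1})/d_{i+1}):
  m_1 = 1*12 - 0 = 12, d_1 = (150 - 12^2)/1 = 6/1 = 6, a_1 = floor((12 + 12)/6) = 4.
  m_2 = 6*4 - 12 = 12, d_2 = (150 - 12^2)/6 = 6/6 = 1, a_2 = floor((12 + 12)/1) = 24.
  m_3 = 1*24 - 12 = 12, d_3 = (150 - 12^2)/1 = 6/1 = 6: (m_3, d_3) = (m_1, d_1) = (12, 6), so from here the quotients repeat a_1, a_2; the period length is 2.
So sqrt(150) = [12; (4, 24)] with period length k = 2.
k is even, so the fundamental solution of x^2 - 150y^2 = 1 is (p_{k-1}, q_{k-1}) = (p_1, q_1); compute convergents through index 1.
Convergents (p_i = a_i*p_{i-1} + p_{i-2}, q_i = a_i*q_{i-1} + q_{i-2} with p_{-2}=0, p_{-1}=1, q_{-2}=1, q_{-1}=0):
  i=0: a_0=12, p_0 = 12*1 + 0 = 12, q_0 = 12*0 + 1 = 1.
  i=1: a_1=4, p_1 = 4*12 + 1 = 49, q_1 = 4*1 + 0 = 4.
Check: 49^2 - 150*4^2 = 2401 - 2400 = 1, so (x, y) = (49, 4) solves the equation, and by the theorem it is the least positive solution.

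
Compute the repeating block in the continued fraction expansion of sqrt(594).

Write x_i = (sqrt(594) + m_i)/d_i with (m_0, d_0) = (0, 1). a_0 = floor(sqrt(594)) = 24, since 24^2 = 576 <= 594 < 625 = 25^2.
Iterate m_{i+1} = d_i*a_i - m_i, d_{i+1} = (594 - m_{i+1}^2)/d_i, a_{i+1} = floor((a_0 + m_{i+1})/d_{i+1}):
  m_1 = 1*24 - 0 = 24, d_1 = (594 - 24^2)/1 = 18/1 = 18, a_1 = floor((24 + 24)/18) = 2.
  m_2 = 18*2 - 24 = 12, d_2 = (594 - 12^2)/18 = 450/18 = 25, a_2 = floor((24 + 12)/25) = 1.
  m_3 = 25*1 - 12 = 13, d_3 = (594 - 13^2)/25 = 425/25 = 17, a_3 = floor((24 + 13)/17) = 2.
  m_4 = 17*2 - 13 = 21, d_4 = (594 - 21^2)/17 = 153/17 = 9, a_4 = floor((24 + 21)/9) = 5.
  m_5 = 9*5 - 21 = 24, d_5 = (594 - 24^2)/9 = 18/9 = 2, a_5 = floor((24 + 24)/2) = 24.
  m_6 = 2*24 - 24 = 24, d_6 = (594 - 24^2)/2 = 18/2 = 9, a_6 = floor((24 + 24)/9) = 5.
  m_7 = 9*5 - 24 = 21, d_7 = (594 - 21^2)/9 = 153/9 = 17, a_7 = floor((24 + 21)/17) = 2.
  m_8 = 17*2 - 21 = 13, d_8 = (594 - 13^2)/17 = 425/17 = 25, a_8 = floor((24 + 13)/25) = 1.
  m_9 = 25*1 - 13 = 12, d_9 = (594 - 12^2)/25 = 450/25 = 18, a_9 = floor((24 + 12)/18) = 2.
  m_10 = 18*2 - 12 = 24, d_10 = (594 - 24^2)/18 = 18/18 = 1, a_10 = floor((24 + 24)/1) = 48.
  m_11 = 1*48 - 24 = 24, d_11 = (594 - 24^2)/1 = 18/1 = 18: (m_11, d_11) = (m_1, d_1) = (24, 18), so from here the quotients repeat a_1, ..., a_10; the period length is 10.
Hence the expansion of sqrt(594) is a_0 = 24 followed by the repeating block 2, 1, 2, 5, 24, 5, 2, 1, 2, 48 (period 10).

[24; (2, 1, 2, 5, 24, 5, 2, 1, 2, 48)]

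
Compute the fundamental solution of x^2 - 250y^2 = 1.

First expand sqrt(250) as a continued fraction. With x_i = (sqrt(250) + m_i)/d_i and (m_0, d_0) = (0, 1): a_0 = floor(sqrt(250)) = 15, since 15^2 = 225 <= 250 < 256 = 16^2.
Iterate m_{i+1} = d_i*a_i - m_i, d_{i+1} = (250 - m_{i+1}^2)/d_i, a_{i+1} = floor((a_0 + m_{i+1})/d_{i+1}):
  m_1 = 1*15 - 0 = 15, d_1 = (250 - 15^2)/1 = 25/1 = 25, a_1 = floor((15 + 15)/25) = 1.
  m_2 = 25*1 - 15 = 10, d_2 = (250 - 10^2)/25 = 150/25 = 6, a_2 = floor((15 + 10)/6) = 4.
  m_3 = 6*4 - 10 = 14, d_3 = (250 - 14^2)/6 = 54/6 = 9, a_3 = floor((15 + 14)/9) = 3.
  m_4 = 9*3 - 14 = 13, d_4 = (250 - 13^2)/9 = 81/9 = 9, a_4 = floor((15 + 13)/9) = 3.
  m_5 = 9*3 - 13 = 14, d_5 = (250 - 14^2)/9 = 54/9 = 6, a_5 = floor((15 + 14)/6) = 4.
  m_6 = 6*4 - 14 = 10, d_6 = (250 - 10^2)/6 = 150/6 = 25, a_6 = floor((15 + 10)/25) = 1.
  m_7 = 25*1 - 10 = 15, d_7 = (250 - 15^2)/25 = 25/25 = 1, a_7 = floor((15 + 15)/1) = 30.
  m_8 = 1*30 - 15 = 15, d_8 = (250 - 15^2)/1 = 25/1 = 25: (m_8, d_8) = (m_1, d_1) = (15, 25), so from here the quotients repeat a_1, ..., a_7; the period length is 7.
So sqrt(250) = [15; (1, 4, 3, 3, 4, 1, 30)] with period length k = 7.
k is odd, so (p_{k-1}, q_{k-1}) only solves x^2 - 250y^2 = -1 and the fundamental solution of x^2 - 250y^2 = 1 is (p_{2k-1}, q_{2k-1}) = (p_13, q_13); compute convergents through index 13, running through the period twice.
Convergents (p_i = a_i*p_{i-1} + p_{i-2}, q_i = a_i*q_{i-1} + q_{i-2} with p_{-2}=0, p_{-1}=1, q_{-2}=1, q_{-1}=0):
  i=0: a_0=15, p_0 = 15*1 + 0 = 15, q_0 = 15*0 + 1 = 1.
  i=1: a_1=1, p_1 = 1*15 + 1 = 16, q_1 = 1*1 + 0 = 1.
  i=2: a_2=4, p_2 = 4*16 + 15 = 79, q_2 = 4*1 + 1 = 5.
  i=3: a_3=3, p_3 = 3*79 + 16 = 253, q_3 = 3*5 + 1 = 16.
  i=4: a_4=3, p_4 = 3*253 + 79 = 838, q_4 = 3*16 + 5 = 53.
  i=5: a_5=4, p_5 = 4*838 + 253 = 3605, q_5 = 4*53 + 16 = 228.
  i=6: a_6=1, p_6 = 1*3605 + 838 = 4443, q_6 = 1*228 + 53 = 281.
  i=7: a_7=30, p_7 = 30*4443 + 3605 = 136895, q_7 = 30*281 + 228 = 8658.
  i=8: a_8=1, p_8 = 1*136895 + 4443 = 141338, q_8 = 1*8658 + 281 = 8939.
  i=9: a_9=4, p_9 = 4*141338 + 136895 = 702247, q_9 = 4*8939 + 8658 = 44414.
  i=10: a_10=3, p_10 = 3*702247 + 141338 = 2248079, q_10 = 3*44414 + 8939 = 142181.
  i=11: a_11=3, p_11 = 3*2248079 + 702247 = 7446484, q_11 = 3*142181 + 44414 = 470957.
  i=12: a_12=4, p_12 = 4*7446484 + 2248079 = 32034015, q_12 = 4*470957 + 142181 = 2026009.
  i=13: a_13=1, p_13 = 1*32034015 + 7446484 = 39480499, q_13 = 1*2026009 + 470957 = 2496966.
Indeed p_6^2 - 250*q_6^2 = 19740249 - 19740250 = -1, not +1.
Check: 39480499^2 - 250*2496966^2 = 1558709801289001 - 1558709801289000 = 1, so (x, y) = (39480499, 2496966) solves the equation, and by the theorem it is the least positive solution.

(x, y) = (39480499, 2496966)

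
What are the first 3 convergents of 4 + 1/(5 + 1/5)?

Using the convergent recurrence p_i = a_i*p_{i-1} + p_{i-2}, q_i = a_i*q_{i-1} + q_{i-2} with p_{-2}=0, p_{-1}=1, q_{-2}=1, q_{-1}=0:
  i=0: a_0=4, p_0 = 4*1 + 0 = 4, q_0 = 4*0 + 1 = 1.
  i=1: a_1=5, p_1 = 5*4 + 1 = 21, q_1 = 5*1 + 0 = 5.
  i=2: a_2=5, p_2 = 5*21 + 4 = 109, q_2 = 5*5 + 1 = 26.

4/1, 21/5, 109/26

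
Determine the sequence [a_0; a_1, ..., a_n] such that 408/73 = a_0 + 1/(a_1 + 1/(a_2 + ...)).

[5; 1, 1, 2, 3, 4]

Run the Euclidean algorithm on 408 and 73; the successive quotients are the partial quotients a_0, a_1, ... (each step inverts the fractional part left over by the previous one):
  408 = 5*73 + 43, so a_0 = 5.
  73 = 1*43 + 30, so a_1 = 1.
  43 = 1*30 + 13, so a_2 = 1.
  30 = 2*13 + 4, so a_3 = 2.
  13 = 3*4 + 1, so a_4 = 3.
  4 = 4*1 + 0, so a_5 = 4.
The remainder reaches 0 after 6 divisions, so the expansion has 6 partial quotients, read off in order.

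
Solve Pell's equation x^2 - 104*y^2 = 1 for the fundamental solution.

First expand sqrt(104) as a continued fraction. With x_i = (sqrt(104) + m_i)/d_i and (m_0, d_0) = (0, 1): a_0 = floor(sqrt(104)) = 10, since 10^2 = 100 <= 104 < 121 = 11^2.
Iterate m_{i+1} = d_i*a_i - m_i, d_{i+1} = (104 - m_{i+1}^2)/d_i, a_{i+1} = floor((a_0 + m_{i+1})/d_{i+1}):
  m_1 = 1*10 - 0 = 10, d_1 = (104 - 10^2)/1 = 4/1 = 4, a_1 = floor((10 + 10)/4) = 5.
  m_2 = 4*5 - 10 = 10, d_2 = (104 - 10^2)/4 = 4/4 = 1, a_2 = floor((10 + 10)/1) = 20.
  m_3 = 1*20 - 10 = 10, d_3 = (104 - 10^2)/1 = 4/1 = 4: (m_3, d_3) = (m_1, d_1) = (10, 4), so from here the quotients repeat a_1, a_2; the period length is 2.
So sqrt(104) = [10; (5, 20)] with period length k = 2.
k is even, so the fundamental solution of x^2 - 104y^2 = 1 is (p_{k-1}, q_{k-1}) = (p_1, q_1); compute convergents through index 1.
Convergents (p_i = a_i*p_{i-1} + p_{i-2}, q_i = a_i*q_{i-1} + q_{i-2} with p_{-2}=0, p_{-1}=1, q_{-2}=1, q_{-1}=0):
  i=0: a_0=10, p_0 = 10*1 + 0 = 10, q_0 = 10*0 + 1 = 1.
  i=1: a_1=5, p_1 = 5*10 + 1 = 51, q_1 = 5*1 + 0 = 5.
Check: 51^2 - 104*5^2 = 2601 - 2600 = 1, so (x, y) = (51, 5) solves the equation, and by the theorem it is the least positive solution.

(x, y) = (51, 5)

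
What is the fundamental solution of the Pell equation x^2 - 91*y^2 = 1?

(x, y) = (1574, 165)

First expand sqrt(91) as a continued fraction. With x_i = (sqrt(91) + m_i)/d_i and (m_0, d_0) = (0, 1): a_0 = floor(sqrt(91)) = 9, since 9^2 = 81 <= 91 < 100 = 10^2.
Iterate m_{i+1} = d_i*a_i - m_i, d_{i+1} = (91 - m_{i+1}^2)/d_i, a_{i+1} = floor((a_0 + m_{i+1})/d_{i+1}):
  m_1 = 1*9 - 0 = 9, d_1 = (91 - 9^2)/1 = 10/1 = 10, a_1 = floor((9 + 9)/10) = 1.
  m_2 = 10*1 - 9 = 1, d_2 = (91 - 1^2)/10 = 90/10 = 9, a_2 = floor((9 + 1)/9) = 1.
  m_3 = 9*1 - 1 = 8, d_3 = (91 - 8^2)/9 = 27/9 = 3, a_3 = floor((9 + 8)/3) = 5.
  m_4 = 3*5 - 8 = 7, d_4 = (91 - 7^2)/3 = 42/3 = 14, a_4 = floor((9 + 7)/14) = 1.
  m_5 = 14*1 - 7 = 7, d_5 = (91 - 7^2)/14 = 42/14 = 3, a_5 = floor((9 + 7)/3) = 5.
  m_6 = 3*5 - 7 = 8, d_6 = (91 - 8^2)/3 = 27/3 = 9, a_6 = floor((9 + 8)/9) = 1.
  m_7 = 9*1 - 8 = 1, d_7 = (91 - 1^2)/9 = 90/9 = 10, a_7 = floor((9 + 1)/10) = 1.
  m_8 = 10*1 - 1 = 9, d_8 = (91 - 9^2)/10 = 10/10 = 1, a_8 = floor((9 + 9)/1) = 18.
  m_9 = 1*18 - 9 = 9, d_9 = (91 - 9^2)/1 = 10/1 = 10: (m_9, d_9) = (m_1, d_1) = (9, 10), so from here the quotients repeat a_1, ..., a_8; the period length is 8.
So sqrt(91) = [9; (1, 1, 5, 1, 5, 1, 1, 18)] with period length k = 8.
k is even, so the fundamental solution of x^2 - 91y^2 = 1 is (p_{k-1}, q_{k-1}) = (p_7, q_7); compute convergents through index 7.
Convergents (p_i = a_i*p_{i-1} + p_{i-2}, q_i = a_i*q_{i-1} + q_{i-2} with p_{-2}=0, p_{-1}=1, q_{-2}=1, q_{-1}=0):
  i=0: a_0=9, p_0 = 9*1 + 0 = 9, q_0 = 9*0 + 1 = 1.
  i=1: a_1=1, p_1 = 1*9 + 1 = 10, q_1 = 1*1 + 0 = 1.
  i=2: a_2=1, p_2 = 1*10 + 9 = 19, q_2 = 1*1 + 1 = 2.
  i=3: a_3=5, p_3 = 5*19 + 10 = 105, q_3 = 5*2 + 1 = 11.
  i=4: a_4=1, p_4 = 1*105 + 19 = 124, q_4 = 1*11 + 2 = 13.
  i=5: a_5=5, p_5 = 5*124 + 105 = 725, q_5 = 5*13 + 11 = 76.
  i=6: a_6=1, p_6 = 1*725 + 124 = 849, q_6 = 1*76 + 13 = 89.
  i=7: a_7=1, p_7 = 1*849 + 725 = 1574, q_7 = 1*89 + 76 = 165.
Check: 1574^2 - 91*165^2 = 2477476 - 2477475 = 1, so (x, y) = (1574, 165) solves the equation, and by the theorem it is the least positive solution.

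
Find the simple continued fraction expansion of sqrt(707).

Write x_i = (sqrt(707) + m_i)/d_i with (m_0, d_0) = (0, 1). a_0 = floor(sqrt(707)) = 26, since 26^2 = 676 <= 707 < 729 = 27^2.
Iterate m_{i+1} = d_i*a_i - m_i, d_{i+1} = (707 - m_{i+1}^2)/d_i, a_{i+1} = floor((a_0 + m_{i+1})/d_{i+1}):
  m_1 = 1*26 - 0 = 26, d_1 = (707 - 26^2)/1 = 31/1 = 31, a_1 = floor((26 + 26)/31) = 1.
  m_2 = 31*1 - 26 = 5, d_2 = (707 - 5^2)/31 = 682/31 = 22, a_2 = floor((26 + 5)/22) = 1.
  m_3 = 22*1 - 5 = 17, d_3 = (707 - 17^2)/22 = 418/22 = 19, a_3 = floor((26 + 17)/19) = 2.
  m_4 = 19*2 - 17 = 21, d_4 = (707 - 21^2)/19 = 266/19 = 14, a_4 = floor((26 + 21)/14) = 3.
  m_5 = 14*3 - 21 = 21, d_5 = (707 - 21^2)/14 = 266/14 = 19, a_5 = floor((26 + 21)/19) = 2.
  m_6 = 19*2 - 21 = 17, d_6 = (707 - 17^2)/19 = 418/19 = 22, a_6 = floor((26 + 17)/22) = 1.
  m_7 = 22*1 - 17 = 5, d_7 = (707 - 5^2)/22 = 682/22 = 31, a_7 = floor((26 + 5)/31) = 1.
  m_8 = 31*1 - 5 = 26, d_8 = (707 - 26^2)/31 = 31/31 = 1, a_8 = floor((26 + 26)/1) = 52.
  m_9 = 1*52 - 26 = 26, d_9 = (707 - 26^2)/1 = 31/1 = 31: (m_9, d_9) = (m_1, d_1) = (26, 31), so from here the quotients repeat a_1, ..., a_8; the period length is 8.
Hence the expansion of sqrt(707) is a_0 = 26 followed by the repeating block 1, 1, 2, 3, 2, 1, 1, 52 (period 8).

[26; (1, 1, 2, 3, 2, 1, 1, 52)]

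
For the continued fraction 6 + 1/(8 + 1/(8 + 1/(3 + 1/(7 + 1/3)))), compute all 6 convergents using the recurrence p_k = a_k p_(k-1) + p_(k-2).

6/1, 49/8, 398/65, 1243/203, 9099/1486, 28540/4661

Using the convergent recurrence p_i = a_i*p_{i-1} + p_{i-2}, q_i = a_i*q_{i-1} + q_{i-2} with p_{-2}=0, p_{-1}=1, q_{-2}=1, q_{-1}=0:
  i=0: a_0=6, p_0 = 6*1 + 0 = 6, q_0 = 6*0 + 1 = 1.
  i=1: a_1=8, p_1 = 8*6 + 1 = 49, q_1 = 8*1 + 0 = 8.
  i=2: a_2=8, p_2 = 8*49 + 6 = 398, q_2 = 8*8 + 1 = 65.
  i=3: a_3=3, p_3 = 3*398 + 49 = 1243, q_3 = 3*65 + 8 = 203.
  i=4: a_4=7, p_4 = 7*1243 + 398 = 9099, q_4 = 7*203 + 65 = 1486.
  i=5: a_5=3, p_5 = 3*9099 + 1243 = 28540, q_5 = 3*1486 + 203 = 4661.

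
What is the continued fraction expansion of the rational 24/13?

Run the Euclidean algorithm on 24 and 13; the successive quotients are the partial quotients a_0, a_1, ... (each step inverts the fractional part left over by the previous one):
  24 = 1*13 + 11, so a_0 = 1.
  13 = 1*11 + 2, so a_1 = 1.
  11 = 5*2 + 1, so a_2 = 5.
  2 = 2*1 + 0, so a_3 = 2.
The remainder reaches 0 after 4 divisions, so the expansion has 4 partial quotients, read off in order.

[1; 1, 5, 2]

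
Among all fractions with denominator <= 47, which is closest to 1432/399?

61/17

Expand x = 1432/399 as a continued fraction with the Euclidean algorithm:
  1432 = 3*399 + 235, so a_0 = 3.
  399 = 1*235 + 164, so a_1 = 1.
  235 = 1*164 + 71, so a_2 = 1.
  164 = 2*71 + 22, so a_3 = 2.
  71 = 3*22 + 5, so a_4 = 3.
  22 = 4*5 + 2, so a_5 = 4.
  5 = 2*2 + 1, so a_6 = 2.
  2 = 2*1 + 0, so a_7 = 2.
so x = [3; 1, 1, 2, 3, 4, 2, 2].
Convergents (p_i = a_i*p_{i-1} + p_{i-2}, q_i = a_i*q_{i-1} + q_{i-2} with p_{-2}=0, p_{-1}=1, q_{-2}=1, q_{-1}=0), until the denominator exceeds 47:
  i=0: a_0=3, p_0 = 3*1 + 0 = 3, q_0 = 3*0 + 1 = 1.
  i=1: a_1=1, p_1 = 1*3 + 1 = 4, q_1 = 1*1 + 0 = 1.
  i=2: a_2=1, p_2 = 1*4 + 3 = 7, q_2 = 1*1 + 1 = 2.
  i=3: a_3=2, p_3 = 2*7 + 4 = 18, q_3 = 2*2 + 1 = 5.
  i=4: a_4=3, p_4 = 3*18 + 7 = 61, q_4 = 3*5 + 2 = 17.
  i=5: a_5=4, p_5 = 4*61 + 18 = 262, q_5 = 4*17 + 5 = 73.
q_5 = 73 > 47, so the last convergent with denominator <= 47 is p_4/q_4 = 61/17.
The closest fraction with denominator <= 47 is either p_4/q_4 or the intermediate fraction (k*p_4 + p_3)/(k*q_4 + q_3) with the largest k >= 1 whose denominator stays <= 47; these approach x as k grows, and every other convergent or intermediate fraction in range is farther away.
Largest k: floor((47 - q_3)/q_4) = floor((47 - 5)/17) = 2.
That gives (2*61 + 18)/(2*17 + 5) = 140/39.
Compare the errors: |x - 61/17| = |1432*17 - 61*399|/(399*17) = 5/6783, and |x - 140/39| = |1432*39 - 140*399|/(399*39) = 12/15561.
Cross-multiplying, 5*15561 = 77805 < 81396 = 12*6783, so 5/6783 is smaller: the convergent 61/17 is closer to x than 140/39.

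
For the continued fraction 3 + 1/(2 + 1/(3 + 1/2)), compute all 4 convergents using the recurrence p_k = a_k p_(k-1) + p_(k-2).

Using the convergent recurrence p_i = a_i*p_{i-1} + p_{i-2}, q_i = a_i*q_{i-1} + q_{i-2} with p_{-2}=0, p_{-1}=1, q_{-2}=1, q_{-1}=0:
  i=0: a_0=3, p_0 = 3*1 + 0 = 3, q_0 = 3*0 + 1 = 1.
  i=1: a_1=2, p_1 = 2*3 + 1 = 7, q_1 = 2*1 + 0 = 2.
  i=2: a_2=3, p_2 = 3*7 + 3 = 24, q_2 = 3*2 + 1 = 7.
  i=3: a_3=2, p_3 = 2*24 + 7 = 55, q_3 = 2*7 + 2 = 16.

3/1, 7/2, 24/7, 55/16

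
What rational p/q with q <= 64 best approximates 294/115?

Expand x = 294/115 as a continued fraction with the Euclidean algorithm:
  294 = 2*115 + 64, so a_0 = 2.
  115 = 1*64 + 51, so a_1 = 1.
  64 = 1*51 + 13, so a_2 = 1.
  51 = 3*13 + 12, so a_3 = 3.
  13 = 1*12 + 1, so a_4 = 1.
  12 = 12*1 + 0, so a_5 = 12.
so x = [2; 1, 1, 3, 1, 12].
Convergents (p_i = a_i*p_{i-1} + p_{i-2}, q_i = a_i*q_{i-1} + q_{i-2} with p_{-2}=0, p_{-1}=1, q_{-2}=1, q_{-1}=0), until the denominator exceeds 64:
  i=0: a_0=2, p_0 = 2*1 + 0 = 2, q_0 = 2*0 + 1 = 1.
  i=1: a_1=1, p_1 = 1*2 + 1 = 3, q_1 = 1*1 + 0 = 1.
  i=2: a_2=1, p_2 = 1*3 + 2 = 5, q_2 = 1*1 + 1 = 2.
  i=3: a_3=3, p_3 = 3*5 + 3 = 18, q_3 = 3*2 + 1 = 7.
  i=4: a_4=1, p_4 = 1*18 + 5 = 23, q_4 = 1*7 + 2 = 9.
  i=5: a_5=12, p_5 = 12*23 + 18 = 294, q_5 = 12*9 + 7 = 115.
q_5 = 115 > 64, so the last convergent with denominator <= 64 is p_4/q_4 = 23/9.
The closest fraction with denominator <= 64 is either p_4/q_4 or the intermediate fraction (k*p_4 + p_3)/(k*q_4 + q_3) with the largest k >= 1 whose denominator stays <= 64; these approach x as k grows, and every other convergent or intermediate fraction in range is farther away.
Largest k: floor((64 - q_3)/q_4) = floor((64 - 7)/9) = 6.
That gives (6*23 + 18)/(6*9 + 7) = 156/61.
Compare the errors: |x - 23/9| = |294*9 - 23*115|/(115*9) = 1/1035, and |x - 156/61| = |294*61 - 156*115|/(115*61) = 6/7015.
Cross-multiplying, 6*1035 = 6210 < 7015 = 1*7015, so 6/7015 is smaller: the intermediate fraction 156/61 is closer to x than 23/9.

156/61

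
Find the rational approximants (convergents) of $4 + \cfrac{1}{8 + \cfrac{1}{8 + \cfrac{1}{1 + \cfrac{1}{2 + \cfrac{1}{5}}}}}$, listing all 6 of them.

4/1, 33/8, 268/65, 301/73, 870/211, 4651/1128

Using the convergent recurrence p_i = a_i*p_{i-1} + p_{i-2}, q_i = a_i*q_{i-1} + q_{i-2} with p_{-2}=0, p_{-1}=1, q_{-2}=1, q_{-1}=0:
  i=0: a_0=4, p_0 = 4*1 + 0 = 4, q_0 = 4*0 + 1 = 1.
  i=1: a_1=8, p_1 = 8*4 + 1 = 33, q_1 = 8*1 + 0 = 8.
  i=2: a_2=8, p_2 = 8*33 + 4 = 268, q_2 = 8*8 + 1 = 65.
  i=3: a_3=1, p_3 = 1*268 + 33 = 301, q_3 = 1*65 + 8 = 73.
  i=4: a_4=2, p_4 = 2*301 + 268 = 870, q_4 = 2*73 + 65 = 211.
  i=5: a_5=5, p_5 = 5*870 + 301 = 4651, q_5 = 5*211 + 73 = 1128.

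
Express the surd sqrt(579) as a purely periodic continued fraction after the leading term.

Write x_i = (sqrt(579) + m_i)/d_i with (m_0, d_0) = (0, 1). a_0 = floor(sqrt(579)) = 24, since 24^2 = 576 <= 579 < 625 = 25^2.
Iterate m_{i+1} = d_i*a_i - m_i, d_{i+1} = (579 - m_{i+1}^2)/d_i, a_{i+1} = floor((a_0 + m_{i+1})/d_{i+1}):
  m_1 = 1*24 - 0 = 24, d_1 = (579 - 24^2)/1 = 3/1 = 3, a_1 = floor((24 + 24)/3) = 16.
  m_2 = 3*16 - 24 = 24, d_2 = (579 - 24^2)/3 = 3/3 = 1, a_2 = floor((24 + 24)/1) = 48.
  m_3 = 1*48 - 24 = 24, d_3 = (579 - 24^2)/1 = 3/1 = 3: (m_3, d_3) = (m_1, d_1) = (24, 3), so from here the quotients repeat a_1, a_2; the period length is 2.
Hence the expansion of sqrt(579) is a_0 = 24 followed by the repeating block 16, 48 (period 2).

[24; (16, 48)]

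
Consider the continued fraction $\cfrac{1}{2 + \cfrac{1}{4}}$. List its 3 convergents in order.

0/1, 1/2, 4/9

Using the convergent recurrence p_i = a_i*p_{i-1} + p_{i-2}, q_i = a_i*q_{i-1} + q_{i-2} with p_{-2}=0, p_{-1}=1, q_{-2}=1, q_{-1}=0:
  i=0: a_0=0, p_0 = 0*1 + 0 = 0, q_0 = 0*0 + 1 = 1.
  i=1: a_1=2, p_1 = 2*0 + 1 = 1, q_1 = 2*1 + 0 = 2.
  i=2: a_2=4, p_2 = 4*1 + 0 = 4, q_2 = 4*2 + 1 = 9.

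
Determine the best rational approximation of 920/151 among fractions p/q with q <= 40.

Expand x = 920/151 as a continued fraction with the Euclidean algorithm:
  920 = 6*151 + 14, so a_0 = 6.
  151 = 10*14 + 11, so a_1 = 10.
  14 = 1*11 + 3, so a_2 = 1.
  11 = 3*3 + 2, so a_3 = 3.
  3 = 1*2 + 1, so a_4 = 1.
  2 = 2*1 + 0, so a_5 = 2.
so x = [6; 10, 1, 3, 1, 2].
Convergents (p_i = a_i*p_{i-1} + p_{i-2}, q_i = a_i*q_{i-1} + q_{i-2} with p_{-2}=0, p_{-1}=1, q_{-2}=1, q_{-1}=0), until the denominator exceeds 40:
  i=0: a_0=6, p_0 = 6*1 + 0 = 6, q_0 = 6*0 + 1 = 1.
  i=1: a_1=10, p_1 = 10*6 + 1 = 61, q_1 = 10*1 + 0 = 10.
  i=2: a_2=1, p_2 = 1*61 + 6 = 67, q_2 = 1*10 + 1 = 11.
  i=3: a_3=3, p_3 = 3*67 + 61 = 262, q_3 = 3*11 + 10 = 43.
q_3 = 43 > 40, so the last convergent with denominator <= 40 is p_2/q_2 = 67/11.
The closest fraction with denominator <= 40 is either p_2/q_2 or the intermediate fraction (k*p_2 + p_1)/(k*q_2 + q_1) with the largest k >= 1 whose denominator stays <= 40; these approach x as k grows, and every other convergent or intermediate fraction in range is farther away.
Largest k: floor((40 - q_1)/q_2) = floor((40 - 10)/11) = 2.
That gives (2*67 + 61)/(2*11 + 10) = 195/32.
Compare the errors: |x - 67/11| = |920*11 - 67*151|/(151*11) = 3/1661, and |x - 195/32| = |920*32 - 195*151|/(151*32) = 5/4832.
Cross-multiplying, 5*1661 = 8305 < 14496 = 3*4832, so 5/4832 is smaller: the intermediate fraction 195/32 is closer to x than 67/11.

195/32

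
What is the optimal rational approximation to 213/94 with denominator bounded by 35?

Expand x = 213/94 as a continued fraction with the Euclidean algorithm:
  213 = 2*94 + 25, so a_0 = 2.
  94 = 3*25 + 19, so a_1 = 3.
  25 = 1*19 + 6, so a_2 = 1.
  19 = 3*6 + 1, so a_3 = 3.
  6 = 6*1 + 0, so a_4 = 6.
so x = [2; 3, 1, 3, 6].
Convergents (p_i = a_i*p_{i-1} + p_{i-2}, q_i = a_i*q_{i-1} + q_{i-2} with p_{-2}=0, p_{-1}=1, q_{-2}=1, q_{-1}=0), until the denominator exceeds 35:
  i=0: a_0=2, p_0 = 2*1 + 0 = 2, q_0 = 2*0 + 1 = 1.
  i=1: a_1=3, p_1 = 3*2 + 1 = 7, q_1 = 3*1 + 0 = 3.
  i=2: a_2=1, p_2 = 1*7 + 2 = 9, q_2 = 1*3 + 1 = 4.
  i=3: a_3=3, p_3 = 3*9 + 7 = 34, q_3 = 3*4 + 3 = 15.
  i=4: a_4=6, p_4 = 6*34 + 9 = 213, q_4 = 6*15 + 4 = 94.
q_4 = 94 > 35, so the last convergent with denominator <= 35 is p_3/q_3 = 34/15.
The closest fraction with denominator <= 35 is either p_3/q_3 or the intermediate fraction (k*p_3 + p_2)/(k*q_3 + q_2) with the largest k >= 1 whose denominator stays <= 35; these approach x as k grows, and every other convergent or intermediate fraction in range is farther away.
Largest k: floor((35 - q_2)/q_3) = floor((35 - 4)/15) = 2.
That gives (2*34 + 9)/(2*15 + 4) = 77/34.
Compare the errors: |x - 34/15| = |213*15 - 34*94|/(94*15) = 1/1410, and |x - 77/34| = |213*34 - 77*94|/(94*34) = 4/3196.
Cross-multiplying, 1*3196 = 3196 < 5640 = 4*1410, so 1/1410 is smaller: the convergent 34/15 is closer to x than 77/34.

34/15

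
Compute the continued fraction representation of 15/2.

Run the Euclidean algorithm on 15 and 2; the successive quotients are the partial quotients a_0, a_1, ... (each step inverts the fractional part left over by the previous one):
  15 = 7*2 + 1, so a_0 = 7.
  2 = 2*1 + 0, so a_1 = 2.
The remainder reaches 0 after 2 divisions, so the expansion has 2 partial quotients, read off in order.

[7; 2]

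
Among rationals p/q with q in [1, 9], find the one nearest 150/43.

Expand x = 150/43 as a continued fraction with the Euclidean algorithm:
  150 = 3*43 + 21, so a_0 = 3.
  43 = 2*21 + 1, so a_1 = 2.
  21 = 21*1 + 0, so a_2 = 21.
so x = [3; 2, 21].
Convergents (p_i = a_i*p_{i-1} + p_{i-2}, q_i = a_i*q_{i-1} + q_{i-2} with p_{-2}=0, p_{-1}=1, q_{-2}=1, q_{-1}=0), until the denominator exceeds 9:
  i=0: a_0=3, p_0 = 3*1 + 0 = 3, q_0 = 3*0 + 1 = 1.
  i=1: a_1=2, p_1 = 2*3 + 1 = 7, q_1 = 2*1 + 0 = 2.
  i=2: a_2=21, p_2 = 21*7 + 3 = 150, q_2 = 21*2 + 1 = 43.
q_2 = 43 > 9, so the last convergent with denominator <= 9 is p_1/q_1 = 7/2.
The closest fraction with denominator <= 9 is either p_1/q_1 or the intermediate fraction (k*p_1 + p_0)/(k*q_1 + q_0) with the largest k >= 1 whose denominator stays <= 9; these approach x as k grows, and every other convergent or intermediate fraction in range is farther away.
Largest k: floor((9 - q_0)/q_1) = floor((9 - 1)/2) = 4.
That gives (4*7 + 3)/(4*2 + 1) = 31/9.
Compare the errors: |x - 7/2| = |150*2 - 7*43|/(43*2) = 1/86, and |x - 31/9| = |150*9 - 31*43|/(43*9) = 17/387.
Cross-multiplying, 1*387 = 387 < 1462 = 17*86, so 1/86 is smaller: the convergent 7/2 is closer to x than 31/9.

7/2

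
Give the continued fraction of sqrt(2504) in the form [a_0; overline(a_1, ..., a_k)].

Write x_i = (sqrt(2504) + m_i)/d_i with (m_0, d_0) = (0, 1). a_0 = floor(sqrt(2504)) = 50, since 50^2 = 2500 <= 2504 < 2601 = 51^2.
Iterate m_{i+1} = d_i*a_i - m_i, d_{i+1} = (2504 - m_{i+1}^2)/d_i, a_{i+1} = floor((a_0 + m_{i+1})/d_{i+1}):
  m_1 = 1*50 - 0 = 50, d_1 = (2504 - 50^2)/1 = 4/1 = 4, a_1 = floor((50 + 50)/4) = 25.
  m_2 = 4*25 - 50 = 50, d_2 = (2504 - 50^2)/4 = 4/4 = 1, a_2 = floor((50 + 50)/1) = 100.
  m_3 = 1*100 - 50 = 50, d_3 = (2504 - 50^2)/1 = 4/1 = 4: (m_3, d_3) = (m_1, d_1) = (50, 4), so from here the quotients repeat a_1, a_2; the period length is 2.
Hence the expansion of sqrt(2504) is a_0 = 50 followed by the repeating block 25, 100 (period 2).

[50; overline(25, 100)]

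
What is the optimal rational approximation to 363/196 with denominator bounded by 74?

Expand x = 363/196 as a continued fraction with the Euclidean algorithm:
  363 = 1*196 + 167, so a_0 = 1.
  196 = 1*167 + 29, so a_1 = 1.
  167 = 5*29 + 22, so a_2 = 5.
  29 = 1*22 + 7, so a_3 = 1.
  22 = 3*7 + 1, so a_4 = 3.
  7 = 7*1 + 0, so a_5 = 7.
so x = [1; 1, 5, 1, 3, 7].
Convergents (p_i = a_i*p_{i-1} + p_{i-2}, q_i = a_i*q_{i-1} + q_{i-2} with p_{-2}=0, p_{-1}=1, q_{-2}=1, q_{-1}=0), until the denominator exceeds 74:
  i=0: a_0=1, p_0 = 1*1 + 0 = 1, q_0 = 1*0 + 1 = 1.
  i=1: a_1=1, p_1 = 1*1 + 1 = 2, q_1 = 1*1 + 0 = 1.
  i=2: a_2=5, p_2 = 5*2 + 1 = 11, q_2 = 5*1 + 1 = 6.
  i=3: a_3=1, p_3 = 1*11 + 2 = 13, q_3 = 1*6 + 1 = 7.
  i=4: a_4=3, p_4 = 3*13 + 11 = 50, q_4 = 3*7 + 6 = 27.
  i=5: a_5=7, p_5 = 7*50 + 13 = 363, q_5 = 7*27 + 7 = 196.
q_5 = 196 > 74, so the last convergent with denominator <= 74 is p_4/q_4 = 50/27.
The closest fraction with denominator <= 74 is either p_4/q_4 or the intermediate fraction (k*p_4 + p_3)/(k*q_4 + q_3) with the largest k >= 1 whose denominator stays <= 74; these approach x as k grows, and every other convergent or intermediate fraction in range is farther away.
Largest k: floor((74 - q_3)/q_4) = floor((74 - 7)/27) = 2.
That gives (2*50 + 13)/(2*27 + 7) = 113/61.
Compare the errors: |x - 50/27| = |363*27 - 50*196|/(196*27) = 1/5292, and |x - 113/61| = |363*61 - 113*196|/(196*61) = 5/11956.
Cross-multiplying, 1*11956 = 11956 < 26460 = 5*5292, so 1/5292 is smaller: the convergent 50/27 is closer to x than 113/61.

50/27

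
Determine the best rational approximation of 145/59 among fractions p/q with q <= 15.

Expand x = 145/59 as a continued fraction with the Euclidean algorithm:
  145 = 2*59 + 27, so a_0 = 2.
  59 = 2*27 + 5, so a_1 = 2.
  27 = 5*5 + 2, so a_2 = 5.
  5 = 2*2 + 1, so a_3 = 2.
  2 = 2*1 + 0, so a_4 = 2.
so x = [2; 2, 5, 2, 2].
Convergents (p_i = a_i*p_{i-1} + p_{i-2}, q_i = a_i*q_{i-1} + q_{i-2} with p_{-2}=0, p_{-1}=1, q_{-2}=1, q_{-1}=0), until the denominator exceeds 15:
  i=0: a_0=2, p_0 = 2*1 + 0 = 2, q_0 = 2*0 + 1 = 1.
  i=1: a_1=2, p_1 = 2*2 + 1 = 5, q_1 = 2*1 + 0 = 2.
  i=2: a_2=5, p_2 = 5*5 + 2 = 27, q_2 = 5*2 + 1 = 11.
  i=3: a_3=2, p_3 = 2*27 + 5 = 59, q_3 = 2*11 + 2 = 24.
q_3 = 24 > 15, so the last convergent with denominator <= 15 is p_2/q_2 = 27/11.
The closest fraction with denominator <= 15 is either p_2/q_2 or the intermediate fraction (k*p_2 + p_1)/(k*q_2 + q_1) with the largest k >= 1 whose denominator stays <= 15; these approach x as k grows, and every other convergent or intermediate fraction in range is farther away.
Largest k: floor((15 - q_1)/q_2) = floor((15 - 2)/11) = 1.
That gives (1*27 + 5)/(1*11 + 2) = 32/13.
Compare the errors: |x - 27/11| = |145*11 - 27*59|/(59*11) = 2/649, and |x - 32/13| = |145*13 - 32*59|/(59*13) = 3/767.
Cross-multiplying, 2*767 = 1534 < 1947 = 3*649, so 2/649 is smaller: the convergent 27/11 is closer to x than 32/13.

27/11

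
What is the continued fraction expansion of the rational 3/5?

[0; 1, 1, 2]

Run the Euclidean algorithm on 3 and 5; the successive quotients are the partial quotients a_0, a_1, ... (each step inverts the fractional part left over by the previous one):
  3 = 0*5 + 3, so a_0 = 0.
  5 = 1*3 + 2, so a_1 = 1.
  3 = 1*2 + 1, so a_2 = 1.
  2 = 2*1 + 0, so a_3 = 2.
The remainder reaches 0 after 4 divisions, so the expansion has 4 partial quotients, read off in order.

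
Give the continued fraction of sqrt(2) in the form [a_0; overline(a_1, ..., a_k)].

Write x_i = (sqrt(2) + m_i)/d_i with (m_0, d_0) = (0, 1). a_0 = floor(sqrt(2)) = 1, since 1^2 = 1 <= 2 < 4 = 2^2.
Iterate m_{i+1} = d_i*a_i - m_i, d_{i+1} = (2 - m_{i+1}^2)/d_i, a_{i+1} = floor((a_0 + m_{i+1})/d_{i+1}):
  m_1 = 1*1 - 0 = 1, d_1 = (2 - 1^2)/1 = 1/1 = 1, a_1 = floor((1 + 1)/1) = 2.
  m_2 = 1*2 - 1 = 1, d_2 = (2 - 1^2)/1 = 1/1 = 1: (m_2, d_2) = (m_1, d_1) = (1, 1), so from here the quotient a_1 repeats; the period length is 1.
Hence the expansion of sqrt(2) is a_0 = 1 followed by the repeating block 2 (period 1).

[1; overline(2)]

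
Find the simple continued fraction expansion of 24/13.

Run the Euclidean algorithm on 24 and 13; the successive quotients are the partial quotients a_0, a_1, ... (each step inverts the fractional part left over by the previous one):
  24 = 1*13 + 11, so a_0 = 1.
  13 = 1*11 + 2, so a_1 = 1.
  11 = 5*2 + 1, so a_2 = 5.
  2 = 2*1 + 0, so a_3 = 2.
The remainder reaches 0 after 4 divisions, so the expansion has 4 partial quotients, read off in order.

[1; 1, 5, 2]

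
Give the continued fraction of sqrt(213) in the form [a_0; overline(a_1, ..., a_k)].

[14; overline(1, 1, 2, 6, 1, 8, 1, 6, 2, 1, 1, 28)]

Write x_i = (sqrt(213) + m_i)/d_i with (m_0, d_0) = (0, 1). a_0 = floor(sqrt(213)) = 14, since 14^2 = 196 <= 213 < 225 = 15^2.
Iterate m_{i+1} = d_i*a_i - m_i, d_{i+1} = (213 - m_{i+1}^2)/d_i, a_{i+1} = floor((a_0 + m_{i+1})/d_{i+1}):
  m_1 = 1*14 - 0 = 14, d_1 = (213 - 14^2)/1 = 17/1 = 17, a_1 = floor((14 + 14)/17) = 1.
  m_2 = 17*1 - 14 = 3, d_2 = (213 - 3^2)/17 = 204/17 = 12, a_2 = floor((14 + 3)/12) = 1.
  m_3 = 12*1 - 3 = 9, d_3 = (213 - 9^2)/12 = 132/12 = 11, a_3 = floor((14 + 9)/11) = 2.
  m_4 = 11*2 - 9 = 13, d_4 = (213 - 13^2)/11 = 44/11 = 4, a_4 = floor((14 + 13)/4) = 6.
  m_5 = 4*6 - 13 = 11, d_5 = (213 - 11^2)/4 = 92/4 = 23, a_5 = floor((14 + 11)/23) = 1.
  m_6 = 23*1 - 11 = 12, d_6 = (213 - 12^2)/23 = 69/23 = 3, a_6 = floor((14 + 12)/3) = 8.
  m_7 = 3*8 - 12 = 12, d_7 = (213 - 12^2)/3 = 69/3 = 23, a_7 = floor((14 + 12)/23) = 1.
  m_8 = 23*1 - 12 = 11, d_8 = (213 - 11^2)/23 = 92/23 = 4, a_8 = floor((14 + 11)/4) = 6.
  m_9 = 4*6 - 11 = 13, d_9 = (213 - 13^2)/4 = 44/4 = 11, a_9 = floor((14 + 13)/11) = 2.
  m_10 = 11*2 - 13 = 9, d_10 = (213 - 9^2)/11 = 132/11 = 12, a_10 = floor((14 + 9)/12) = 1.
  m_11 = 12*1 - 9 = 3, d_11 = (213 - 3^2)/12 = 204/12 = 17, a_11 = floor((14 + 3)/17) = 1.
  m_12 = 17*1 - 3 = 14, d_12 = (213 - 14^2)/17 = 17/17 = 1, a_12 = floor((14 + 14)/1) = 28.
  m_13 = 1*28 - 14 = 14, d_13 = (213 - 14^2)/1 = 17/1 = 17: (m_13, d_13) = (m_1, d_1) = (14, 17), so from here the quotients repeat a_1, ..., a_12; the period length is 12.
Hence the expansion of sqrt(213) is a_0 = 14 followed by the repeating block 1, 1, 2, 6, 1, 8, 1, 6, 2, 1, 1, 28 (period 12).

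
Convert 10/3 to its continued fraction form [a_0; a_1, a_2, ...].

Run the Euclidean algorithm on 10 and 3; the successive quotients are the partial quotients a_0, a_1, ... (each step inverts the fractional part left over by the previous one):
  10 = 3*3 + 1, so a_0 = 3.
  3 = 3*1 + 0, so a_1 = 3.
The remainder reaches 0 after 2 divisions, so the expansion has 2 partial quotients, read off in order.

[3; 3]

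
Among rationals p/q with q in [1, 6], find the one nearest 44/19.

Expand x = 44/19 as a continued fraction with the Euclidean algorithm:
  44 = 2*19 + 6, so a_0 = 2.
  19 = 3*6 + 1, so a_1 = 3.
  6 = 6*1 + 0, so a_2 = 6.
so x = [2; 3, 6].
Convergents (p_i = a_i*p_{i-1} + p_{i-2}, q_i = a_i*q_{i-1} + q_{i-2} with p_{-2}=0, p_{-1}=1, q_{-2}=1, q_{-1}=0), until the denominator exceeds 6:
  i=0: a_0=2, p_0 = 2*1 + 0 = 2, q_0 = 2*0 + 1 = 1.
  i=1: a_1=3, p_1 = 3*2 + 1 = 7, q_1 = 3*1 + 0 = 3.
  i=2: a_2=6, p_2 = 6*7 + 2 = 44, q_2 = 6*3 + 1 = 19.
q_2 = 19 > 6, so the last convergent with denominator <= 6 is p_1/q_1 = 7/3.
The closest fraction with denominator <= 6 is either p_1/q_1 or the intermediate fraction (k*p_1 + p_0)/(k*q_1 + q_0) with the largest k >= 1 whose denominator stays <= 6; these approach x as k grows, and every other convergent or intermediate fraction in range is farther away.
Largest k: floor((6 - q_0)/q_1) = floor((6 - 1)/3) = 1.
That gives (1*7 + 2)/(1*3 + 1) = 9/4.
Compare the errors: |x - 7/3| = |44*3 - 7*19|/(19*3) = 1/57, and |x - 9/4| = |44*4 - 9*19|/(19*4) = 5/76.
Cross-multiplying, 1*76 = 76 < 285 = 5*57, so 1/57 is smaller: the convergent 7/3 is closer to x than 9/4.

7/3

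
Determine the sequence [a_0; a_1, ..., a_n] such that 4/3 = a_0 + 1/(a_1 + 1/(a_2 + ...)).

Run the Euclidean algorithm on 4 and 3; the successive quotients are the partial quotients a_0, a_1, ... (each step inverts the fractional part left over by the previous one):
  4 = 1*3 + 1, so a_0 = 1.
  3 = 3*1 + 0, so a_1 = 3.
The remainder reaches 0 after 2 divisions, so the expansion has 2 partial quotients, read off in order.

[1; 3]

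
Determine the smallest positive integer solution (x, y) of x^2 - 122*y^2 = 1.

First expand sqrt(122) as a continued fraction. With x_i = (sqrt(122) + m_i)/d_i and (m_0, d_0) = (0, 1): a_0 = floor(sqrt(122)) = 11, since 11^2 = 121 <= 122 < 144 = 12^2.
Iterate m_{i+1} = d_i*a_i - m_i, d_{i+1} = (122 - m_{i+1}^2)/d_i, a_{i+1} = floor((a_0 + m_{i+1})/d_{i+1}):
  m_1 = 1*11 - 0 = 11, d_1 = (122 - 11^2)/1 = 1/1 = 1, a_1 = floor((11 + 11)/1) = 22.
  m_2 = 1*22 - 11 = 11, d_2 = (122 - 11^2)/1 = 1/1 = 1: (m_2, d_2) = (m_1, d_1) = (11, 1), so from here the quotient a_1 repeats; the period length is 1.
So sqrt(122) = [11; (22)] with period length k = 1.
k is odd, so (p_{k-1}, q_{k-1}) only solves x^2 - 122y^2 = -1 and the fundamental solution of x^2 - 122y^2 = 1 is (p_{2k-1}, q_{2k-1}) = (p_1, q_1); compute convergents through index 1, running through the period twice.
Convergents (p_i = a_i*p_{i-1} + p_{i-2}, q_i = a_i*q_{i-1} + q_{i-2} with p_{-2}=0, p_{-1}=1, q_{-2}=1, q_{-1}=0):
  i=0: a_0=11, p_0 = 11*1 + 0 = 11, q_0 = 11*0 + 1 = 1.
  i=1: a_1=22, p_1 = 22*11 + 1 = 243, q_1 = 22*1 + 0 = 22.
Indeed p_0^2 - 122*q_0^2 = 121 - 122 = -1, not +1.
Check: 243^2 - 122*22^2 = 59049 - 59048 = 1, so (x, y) = (243, 22) solves the equation, and by the theorem it is the least positive solution.

(x, y) = (243, 22)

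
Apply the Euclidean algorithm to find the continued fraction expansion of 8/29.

Run the Euclidean algorithm on 8 and 29; the successive quotients are the partial quotients a_0, a_1, ... (each step inverts the fractional part left over by the previous one):
  8 = 0*29 + 8, so a_0 = 0.
  29 = 3*8 + 5, so a_1 = 3.
  8 = 1*5 + 3, so a_2 = 1.
  5 = 1*3 + 2, so a_3 = 1.
  3 = 1*2 + 1, so a_4 = 1.
  2 = 2*1 + 0, so a_5 = 2.
The remainder reaches 0 after 6 divisions, so the expansion has 6 partial quotients, read off in order.

[0; 3, 1, 1, 1, 2]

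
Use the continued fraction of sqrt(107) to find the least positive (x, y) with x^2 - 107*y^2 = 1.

First expand sqrt(107) as a continued fraction. With x_i = (sqrt(107) + m_i)/d_i and (m_0, d_0) = (0, 1): a_0 = floor(sqrt(107)) = 10, since 10^2 = 100 <= 107 < 121 = 11^2.
Iterate m_{i+1} = d_i*a_i - m_i, d_{i+1} = (107 - m_{i+1}^2)/d_i, a_{i+1} = floor((a_0 + m_{i+1})/d_{i+1}):
  m_1 = 1*10 - 0 = 10, d_1 = (107 - 10^2)/1 = 7/1 = 7, a_1 = floor((10 + 10)/7) = 2.
  m_2 = 7*2 - 10 = 4, d_2 = (107 - 4^2)/7 = 91/7 = 13, a_2 = floor((10 + 4)/13) = 1.
  m_3 = 13*1 - 4 = 9, d_3 = (107 - 9^2)/13 = 26/13 = 2, a_3 = floor((10 + 9)/2) = 9.
  m_4 = 2*9 - 9 = 9, d_4 = (107 - 9^2)/2 = 26/2 = 13, a_4 = floor((10 + 9)/13) = 1.
  m_5 = 13*1 - 9 = 4, d_5 = (107 - 4^2)/13 = 91/13 = 7, a_5 = floor((10 + 4)/7) = 2.
  m_6 = 7*2 - 4 = 10, d_6 = (107 - 10^2)/7 = 7/7 = 1, a_6 = floor((10 + 10)/1) = 20.
  m_7 = 1*20 - 10 = 10, d_7 = (107 - 10^2)/1 = 7/1 = 7: (m_7, d_7) = (m_1, d_1) = (10, 7), so from here the quotients repeat a_1, ..., a_6; the period length is 6.
So sqrt(107) = [10; (2, 1, 9, 1, 2, 20)] with period length k = 6.
k is even, so the fundamental solution of x^2 - 107y^2 = 1 is (p_{k-1}, q_{k-1}) = (p_5, q_5); compute convergents through index 5.
Convergents (p_i = a_i*p_{i-1} + p_{i-2}, q_i = a_i*q_{i-1} + q_{i-2} with p_{-2}=0, p_{-1}=1, q_{-2}=1, q_{-1}=0):
  i=0: a_0=10, p_0 = 10*1 + 0 = 10, q_0 = 10*0 + 1 = 1.
  i=1: a_1=2, p_1 = 2*10 + 1 = 21, q_1 = 2*1 + 0 = 2.
  i=2: a_2=1, p_2 = 1*21 + 10 = 31, q_2 = 1*2 + 1 = 3.
  i=3: a_3=9, p_3 = 9*31 + 21 = 300, q_3 = 9*3 + 2 = 29.
  i=4: a_4=1, p_4 = 1*300 + 31 = 331, q_4 = 1*29 + 3 = 32.
  i=5: a_5=2, p_5 = 2*331 + 300 = 962, q_5 = 2*32 + 29 = 93.
Check: 962^2 - 107*93^2 = 925444 - 925443 = 1, so (x, y) = (962, 93) solves the equation, and by the theorem it is the least positive solution.

(x, y) = (962, 93)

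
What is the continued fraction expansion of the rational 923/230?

[4; 76, 1, 2]

Run the Euclidean algorithm on 923 and 230; the successive quotients are the partial quotients a_0, a_1, ... (each step inverts the fractional part left over by the previous one):
  923 = 4*230 + 3, so a_0 = 4.
  230 = 76*3 + 2, so a_1 = 76.
  3 = 1*2 + 1, so a_2 = 1.
  2 = 2*1 + 0, so a_3 = 2.
The remainder reaches 0 after 4 divisions, so the expansion has 4 partial quotients, read off in order.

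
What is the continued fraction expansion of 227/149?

Run the Euclidean algorithm on 227 and 149; the successive quotients are the partial quotients a_0, a_1, ... (each step inverts the fractional part left over by the previous one):
  227 = 1*149 + 78, so a_0 = 1.
  149 = 1*78 + 71, so a_1 = 1.
  78 = 1*71 + 7, so a_2 = 1.
  71 = 10*7 + 1, so a_3 = 10.
  7 = 7*1 + 0, so a_4 = 7.
The remainder reaches 0 after 5 divisions, so the expansion has 5 partial quotients, read off in order.

[1; 1, 1, 10, 7]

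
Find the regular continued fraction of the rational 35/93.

[0; 2, 1, 1, 1, 11]

Run the Euclidean algorithm on 35 and 93; the successive quotients are the partial quotients a_0, a_1, ... (each step inverts the fractional part left over by the previous one):
  35 = 0*93 + 35, so a_0 = 0.
  93 = 2*35 + 23, so a_1 = 2.
  35 = 1*23 + 12, so a_2 = 1.
  23 = 1*12 + 11, so a_3 = 1.
  12 = 1*11 + 1, so a_4 = 1.
  11 = 11*1 + 0, so a_5 = 11.
The remainder reaches 0 after 6 divisions, so the expansion has 6 partial quotients, read off in order.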